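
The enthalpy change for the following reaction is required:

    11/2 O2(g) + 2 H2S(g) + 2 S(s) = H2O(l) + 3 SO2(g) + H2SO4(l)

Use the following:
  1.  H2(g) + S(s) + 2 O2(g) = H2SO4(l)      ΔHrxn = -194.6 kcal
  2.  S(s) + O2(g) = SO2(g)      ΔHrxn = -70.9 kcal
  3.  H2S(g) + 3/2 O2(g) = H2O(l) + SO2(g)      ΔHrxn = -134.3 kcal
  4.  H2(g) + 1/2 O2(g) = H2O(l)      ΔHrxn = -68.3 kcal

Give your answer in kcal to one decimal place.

eq. 1 as written (H2SO4(l) already on the product side): -194.6 kcal
eq. 2 as written: -70.9 kcal
eq. 3 × 2 (scale by 2 for the 2 H2S(g)): (2)·(-134.3) = -268.6 kcal
eq. 4 reversed: +68.3 kcal
ΔHrxn = (-194.6) + (-70.9) + (-268.6) + (+68.3) = -465.8 kcal

ΔHrxn = -465.8 kcal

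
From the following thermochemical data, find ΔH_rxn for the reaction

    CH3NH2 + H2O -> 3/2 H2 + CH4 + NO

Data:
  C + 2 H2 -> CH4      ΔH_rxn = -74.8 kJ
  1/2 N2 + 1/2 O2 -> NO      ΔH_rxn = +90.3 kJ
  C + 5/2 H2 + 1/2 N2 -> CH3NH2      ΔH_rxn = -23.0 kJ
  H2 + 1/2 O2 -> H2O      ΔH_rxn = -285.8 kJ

ΔH_rxn = 324.3 kJ

equation 1 as written (CH4 already on the product side): -74.8 kJ
equation 2 as written (NO already on the product side): +90.3 kJ
equation 3 reversed (CH3NH2 must end up as a reactant): +23.0 kJ
equation 4 reversed (reverse to put H2O on the reactant side): +285.8 kJ
Since enthalpy is a state function, ΔH_rxn = (1)·(-74.8) + (1)·(+90.3) + (-1)·(-23.0) + (-1)·(-285.8) = 324.3 kJ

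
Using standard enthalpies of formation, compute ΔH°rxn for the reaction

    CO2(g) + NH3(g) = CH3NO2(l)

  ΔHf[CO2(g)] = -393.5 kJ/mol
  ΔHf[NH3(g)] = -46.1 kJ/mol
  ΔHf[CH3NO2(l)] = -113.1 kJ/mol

ΔH°rxn = Σ nΔHf°(products) − Σ nΔHf°(reactants).
Products: 1·(-113.1) = -113.1
Reactants: 1·(-393.5) + 1·(-46.1) = -439.6
ΔH°rxn = (-113.1) − (-439.6) = 326.5 kJ/mol

ΔH°rxn = 326.5 kJ/mol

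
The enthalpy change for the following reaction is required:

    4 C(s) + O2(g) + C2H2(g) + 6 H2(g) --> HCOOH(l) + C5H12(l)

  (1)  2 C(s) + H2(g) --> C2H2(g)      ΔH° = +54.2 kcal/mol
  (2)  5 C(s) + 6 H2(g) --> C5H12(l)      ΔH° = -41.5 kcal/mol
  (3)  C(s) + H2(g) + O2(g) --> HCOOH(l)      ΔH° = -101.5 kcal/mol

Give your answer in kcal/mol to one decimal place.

ΔH° = -197.2 kcal/mol

(1) reversed (reverse to put C2H2(g) on the reactant side): -54.2 kcal/mol
(2) as written (C5H12(l) already on the product side): -41.5 kcal/mol
(3) as written (HCOOH(l) already on the product side): -101.5 kcal/mol
Since enthalpy is a state function, ΔH° = (-1)·(+54.2) + (1)·(-41.5) + (1)·(-101.5) = -197.2 kcal/mol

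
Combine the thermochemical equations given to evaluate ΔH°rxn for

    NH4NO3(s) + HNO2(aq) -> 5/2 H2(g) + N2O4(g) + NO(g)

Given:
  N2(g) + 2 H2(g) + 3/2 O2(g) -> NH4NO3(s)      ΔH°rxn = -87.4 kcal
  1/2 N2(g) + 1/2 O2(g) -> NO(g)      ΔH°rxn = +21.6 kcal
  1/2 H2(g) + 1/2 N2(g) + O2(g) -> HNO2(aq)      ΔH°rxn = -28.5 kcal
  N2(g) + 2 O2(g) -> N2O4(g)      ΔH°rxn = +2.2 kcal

equation 1 reversed (reverse to put NH4NO3(s) on the reactant side): +87.4 kcal
equation 2 as written (NO(g) already on the product side): +21.6 kcal
equation 3 reversed (reverse to put HNO2(aq) on the reactant side): +28.5 kcal
equation 4 as written (N2O4(g) already on the product side): +2.2 kcal
ΔH°rxn = (+87.4) + (+21.6) + (+28.5) + (+2.2) = 139.7 kcal

ΔH°rxn = 139.7 kcal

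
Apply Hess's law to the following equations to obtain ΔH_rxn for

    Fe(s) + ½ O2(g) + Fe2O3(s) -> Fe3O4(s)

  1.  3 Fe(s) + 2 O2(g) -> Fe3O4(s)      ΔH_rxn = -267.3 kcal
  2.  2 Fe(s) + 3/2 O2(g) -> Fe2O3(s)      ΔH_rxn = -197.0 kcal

eq. 1 as written: -267.3 kcal
eq. 2 reversed: +197.0 kcal
ΔH_rxn = (1)·(-267.3) + (-1)·(-197.0) = -70.3 kcal

ΔH_rxn = -70.3 kcal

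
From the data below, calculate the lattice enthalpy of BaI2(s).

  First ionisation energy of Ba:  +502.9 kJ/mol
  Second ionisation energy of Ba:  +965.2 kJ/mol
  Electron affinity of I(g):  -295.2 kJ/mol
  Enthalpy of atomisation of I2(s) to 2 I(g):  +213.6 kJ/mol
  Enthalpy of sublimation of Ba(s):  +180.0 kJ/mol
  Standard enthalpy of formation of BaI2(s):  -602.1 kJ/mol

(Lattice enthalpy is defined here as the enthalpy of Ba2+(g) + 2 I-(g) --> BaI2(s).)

ΔHf° = 1·ΔHsub + 1·(ΣIE) + 1·D(I2) + 2·EA + U
-602.1 = 1·(+180.0) + 1·(+1468.1) + 1·(+213.6) + 2·(-295.2) + U
U = -602.1 − (+1271.3) = -1873.4 kJ/mol

U = -1873.4 kJ/mol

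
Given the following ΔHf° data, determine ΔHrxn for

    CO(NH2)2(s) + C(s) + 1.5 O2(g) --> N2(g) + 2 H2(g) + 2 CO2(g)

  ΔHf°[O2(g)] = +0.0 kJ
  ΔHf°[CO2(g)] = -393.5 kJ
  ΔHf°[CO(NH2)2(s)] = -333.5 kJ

ΔH°rxn = Σ nΔHf°(products) − Σ nΔHf°(reactants).
Products: 1·(+0.0) + 2·(+0.0) + 2·(-393.5) = -787.0
Reactants: 1·(-333.5) + 1·(+0.0) + 3/2·(+0.0) = -333.5
ΔHrxn = (-787.0) − (-333.5) = -453.5 kJ

ΔHrxn = -453.5 kJ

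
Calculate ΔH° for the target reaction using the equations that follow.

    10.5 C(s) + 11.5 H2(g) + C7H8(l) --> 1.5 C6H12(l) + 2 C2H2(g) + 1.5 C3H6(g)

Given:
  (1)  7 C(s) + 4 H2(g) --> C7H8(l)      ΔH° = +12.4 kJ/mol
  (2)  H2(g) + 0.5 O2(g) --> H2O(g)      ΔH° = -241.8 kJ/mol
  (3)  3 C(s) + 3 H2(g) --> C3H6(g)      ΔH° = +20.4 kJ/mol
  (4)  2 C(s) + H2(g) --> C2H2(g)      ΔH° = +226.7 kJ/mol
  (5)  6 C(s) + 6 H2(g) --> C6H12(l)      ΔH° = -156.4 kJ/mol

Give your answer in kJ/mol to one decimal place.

ΔH° = 237.0 kJ/mol

(1) reversed: -12.4 kJ/mol
(2): not needed.
(3) × 3/2: (3/2)·(+20.4) = +30.6 kJ/mol
(4) × 2: (2)·(+226.7) = +453.4 kJ/mol
(5) × 3/2: (3/2)·(-156.4) = -234.6 kJ/mol
ΔH° = (-1)·(+12.4) + (3/2)·(+20.4) + (2)·(+226.7) + (3/2)·(-156.4) = 237.0 kJ/mol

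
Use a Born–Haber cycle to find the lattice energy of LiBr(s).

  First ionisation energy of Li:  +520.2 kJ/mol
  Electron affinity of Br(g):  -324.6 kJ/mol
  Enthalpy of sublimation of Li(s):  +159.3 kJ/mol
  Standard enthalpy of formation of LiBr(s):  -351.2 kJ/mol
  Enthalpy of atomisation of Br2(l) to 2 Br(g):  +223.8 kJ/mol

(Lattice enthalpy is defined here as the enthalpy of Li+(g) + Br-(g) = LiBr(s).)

ΔHf° = 1·ΔHsub + 1·(ΣIE) + 1/2·D(Br2) + 1·EA + U
-351.2 = 1·(+159.3) + 1·(+520.2) + 1/2·(+223.8) + 1·(-324.6) + U
U = -351.2 − (+466.8) = -818.0 kJ/mol

U = -818.0 kJ/mol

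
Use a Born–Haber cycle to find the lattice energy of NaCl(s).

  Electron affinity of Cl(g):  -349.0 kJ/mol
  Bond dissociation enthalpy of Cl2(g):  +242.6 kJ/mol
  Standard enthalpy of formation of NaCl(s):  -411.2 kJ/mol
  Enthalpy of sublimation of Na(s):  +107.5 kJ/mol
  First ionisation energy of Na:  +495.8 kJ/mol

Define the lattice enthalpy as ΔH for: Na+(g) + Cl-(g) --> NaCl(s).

U = -786.8 kJ/mol

ΔHf° = 1·ΔHsub + 1·(ΣIE) + 1/2·D(Cl2) + 1·EA + U
-411.2 = 1·(+107.5) + 1·(+495.8) + 1/2·(+242.6) + 1·(-349.0) + U
U = -411.2 − (+375.6) = -786.8 kJ/mol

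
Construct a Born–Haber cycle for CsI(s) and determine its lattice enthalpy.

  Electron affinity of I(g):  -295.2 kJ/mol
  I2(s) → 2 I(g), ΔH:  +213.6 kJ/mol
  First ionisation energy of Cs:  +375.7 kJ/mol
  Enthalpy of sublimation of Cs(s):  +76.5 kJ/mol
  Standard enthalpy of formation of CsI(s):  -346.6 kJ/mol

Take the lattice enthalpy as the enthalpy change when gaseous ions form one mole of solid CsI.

ΔHf° = 1·ΔHsub + 1·(ΣIE) + 1/2·D(I2) + 1·EA + U
-346.6 = 1·(+76.5) + 1·(+375.7) + 1/2·(+213.6) + 1·(-295.2) + U
U = -346.6 − (+263.8) = -610.4 kJ/mol

U = -610.4 kJ/mol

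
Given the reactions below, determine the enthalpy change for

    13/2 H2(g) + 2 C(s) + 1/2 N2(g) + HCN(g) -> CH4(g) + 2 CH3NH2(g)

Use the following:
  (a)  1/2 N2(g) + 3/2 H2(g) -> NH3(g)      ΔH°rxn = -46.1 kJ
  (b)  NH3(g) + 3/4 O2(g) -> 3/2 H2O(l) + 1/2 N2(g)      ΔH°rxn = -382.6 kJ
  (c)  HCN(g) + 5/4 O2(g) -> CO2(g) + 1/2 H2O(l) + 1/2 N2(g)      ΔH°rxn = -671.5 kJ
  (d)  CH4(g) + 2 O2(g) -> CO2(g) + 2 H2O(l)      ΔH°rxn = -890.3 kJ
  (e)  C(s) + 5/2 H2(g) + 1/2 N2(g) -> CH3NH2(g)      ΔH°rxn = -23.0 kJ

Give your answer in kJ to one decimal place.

(a) as written: -46.1 kJ
(b) as written: -382.6 kJ
(c) as written: -671.5 kJ
(d) reversed: +890.3 kJ
(e) × 2: (2)·(-23.0) = -46.0 kJ
Since enthalpy is a state function, ΔH°rxn = (1)·(-46.1) + (1)·(-382.6) + (1)·(-671.5) + (-1)·(-890.3) + (2)·(-23.0) = -255.9 kJ

ΔH°rxn = -255.9 kJ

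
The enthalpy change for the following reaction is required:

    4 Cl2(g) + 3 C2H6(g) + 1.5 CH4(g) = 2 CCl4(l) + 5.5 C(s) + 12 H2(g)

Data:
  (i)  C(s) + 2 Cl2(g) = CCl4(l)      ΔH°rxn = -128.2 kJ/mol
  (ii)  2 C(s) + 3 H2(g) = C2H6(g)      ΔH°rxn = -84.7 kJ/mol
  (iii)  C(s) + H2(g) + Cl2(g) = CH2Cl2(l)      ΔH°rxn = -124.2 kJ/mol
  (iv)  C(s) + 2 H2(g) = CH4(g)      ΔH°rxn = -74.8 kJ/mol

(i) × 2 (×2 to match 2 CCl4(l) in the target): (2)·(-128.2) = -256.4 kJ/mol
(ii) reversed and × 3 (reverse to put C2H6(g) on the reactant side; ×3 to match 3 C2H6(g) in the target): (-3)·(-84.7) = +254.1 kJ/mol
(iii): not needed (CH2Cl2(l) appears nowhere else).
(iv) reversed and × 3/2 (reverse to put CH4(g) on the reactant side; scale by 3/2 for the 3/2 CH4(g)): (-3/2)·(-74.8) = +112.2 kJ/mol
ΔH°rxn = (-256.4) + (+254.1) + (+112.2) = 109.9 kJ/mol

ΔH°rxn = 109.9 kJ/mol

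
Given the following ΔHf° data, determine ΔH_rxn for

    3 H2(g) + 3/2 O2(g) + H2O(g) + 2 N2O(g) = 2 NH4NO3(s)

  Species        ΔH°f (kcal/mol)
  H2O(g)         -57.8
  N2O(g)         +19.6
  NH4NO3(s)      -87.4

ΔH_rxn = -156.2 kcal/mol

Products: 2·(-87.4) = -174.8
Reactants: 3·(+0.0) + 3/2·(+0.0) + 1·(-57.8) + 2·(+19.6) = -18.6
ΔH_rxn = (-174.8) − (-18.6) = -156.2 kcal/mol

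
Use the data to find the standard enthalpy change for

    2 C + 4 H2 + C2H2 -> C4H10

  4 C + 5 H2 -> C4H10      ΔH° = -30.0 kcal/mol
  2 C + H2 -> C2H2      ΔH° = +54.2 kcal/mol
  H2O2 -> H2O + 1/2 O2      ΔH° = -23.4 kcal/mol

ΔH° = -84.2 kcal/mol

equation 1 as written: -30.0 kcal/mol
equation 2 reversed: -54.2 kcal/mol
equation 3: not needed.
ΔH° = (1)·(-30.0) + (-1)·(+54.2) = -84.2 kcal/mol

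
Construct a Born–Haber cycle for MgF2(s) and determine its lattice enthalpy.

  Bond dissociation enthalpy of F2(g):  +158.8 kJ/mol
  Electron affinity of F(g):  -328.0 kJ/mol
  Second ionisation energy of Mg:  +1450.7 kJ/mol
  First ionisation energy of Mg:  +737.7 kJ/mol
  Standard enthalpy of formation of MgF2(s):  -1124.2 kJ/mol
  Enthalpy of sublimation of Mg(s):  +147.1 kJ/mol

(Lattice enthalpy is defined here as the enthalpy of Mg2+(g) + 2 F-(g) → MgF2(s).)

U = -2962.5 kJ/mol

ΔHf° = 1·ΔHsub + 1·(ΣIE) + 1·D(F2) + 2·EA + U
-1124.2 = 1·(+147.1) + 1·(+2188.4) + 1·(+158.8) + 2·(-328.0) + U
U = -1124.2 − (+1838.3) = -2962.5 kJ/mol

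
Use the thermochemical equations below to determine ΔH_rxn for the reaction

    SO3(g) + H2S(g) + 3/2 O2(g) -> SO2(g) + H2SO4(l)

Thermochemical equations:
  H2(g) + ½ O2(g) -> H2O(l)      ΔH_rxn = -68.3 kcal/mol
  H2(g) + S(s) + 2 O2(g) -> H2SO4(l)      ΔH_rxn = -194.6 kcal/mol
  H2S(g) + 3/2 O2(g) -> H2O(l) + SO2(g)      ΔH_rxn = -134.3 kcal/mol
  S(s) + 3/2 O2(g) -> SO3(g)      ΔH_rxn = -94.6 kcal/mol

equation 1 reversed: +68.3 kcal/mol
equation 2 as written (H2SO4(l) already on the product side): -194.6 kcal/mol
equation 3 as written (H2S(g) already on the reactant side): -134.3 kcal/mol
equation 4 reversed (SO3(g) must end up as a reactant): +94.6 kcal/mol
ΔH_rxn = (+68.3) + (-194.6) + (-134.3) + (+94.6) = -166.0 kcal/mol

ΔH_rxn = -166.0 kcal/mol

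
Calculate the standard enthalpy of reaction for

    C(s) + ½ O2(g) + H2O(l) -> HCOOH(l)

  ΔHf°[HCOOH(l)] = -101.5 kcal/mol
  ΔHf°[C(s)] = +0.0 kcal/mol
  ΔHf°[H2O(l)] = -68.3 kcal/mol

Products: 1·(-101.5) = -101.5
Reactants: 1·(+0.0) + 1/2·(+0.0) + 1·(-68.3) = -68.3
ΔH° = (-101.5) − (-68.3) = -33.2 kcal/mol

ΔH° = -33.2 kcal/mol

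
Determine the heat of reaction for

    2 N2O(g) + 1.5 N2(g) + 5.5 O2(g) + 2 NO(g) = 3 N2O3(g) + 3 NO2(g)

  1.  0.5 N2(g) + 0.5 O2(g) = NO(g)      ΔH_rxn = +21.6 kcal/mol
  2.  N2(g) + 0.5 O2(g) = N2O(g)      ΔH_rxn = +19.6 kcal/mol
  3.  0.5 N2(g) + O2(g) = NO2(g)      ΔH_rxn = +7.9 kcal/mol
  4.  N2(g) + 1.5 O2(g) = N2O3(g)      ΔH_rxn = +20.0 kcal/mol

eq. 1 reversed and × 2: (-2)·(+21.6) = -43.2 kcal/mol
eq. 2 reversed and × 2: (-2)·(+19.6) = -39.2 kcal/mol
eq. 3 × 3: (3)·(+7.9) = +23.7 kcal/mol
eq. 4 × 3: (3)·(+20.0) = +60.0 kcal/mol
Since enthalpy is a state function, ΔH_rxn = (-43.2) + (-39.2) + (+23.7) + (+60.0) = 1.3 kcal/mol

ΔH_rxn = 1.3 kcal/mol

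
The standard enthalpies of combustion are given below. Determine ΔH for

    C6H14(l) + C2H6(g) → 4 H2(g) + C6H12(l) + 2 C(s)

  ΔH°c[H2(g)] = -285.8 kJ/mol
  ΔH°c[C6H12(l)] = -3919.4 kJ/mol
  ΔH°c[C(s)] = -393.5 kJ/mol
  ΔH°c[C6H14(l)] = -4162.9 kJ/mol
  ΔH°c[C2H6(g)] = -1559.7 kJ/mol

ΔH = 127.0 kJ/mol

With combustion enthalpies, reactants minus products:
= [1·(-4162.9) + 1·(-1559.7)] − [4·(-285.8) + 1·(-3919.4) + 2·(-393.5)]
= 127.0 kJ/mol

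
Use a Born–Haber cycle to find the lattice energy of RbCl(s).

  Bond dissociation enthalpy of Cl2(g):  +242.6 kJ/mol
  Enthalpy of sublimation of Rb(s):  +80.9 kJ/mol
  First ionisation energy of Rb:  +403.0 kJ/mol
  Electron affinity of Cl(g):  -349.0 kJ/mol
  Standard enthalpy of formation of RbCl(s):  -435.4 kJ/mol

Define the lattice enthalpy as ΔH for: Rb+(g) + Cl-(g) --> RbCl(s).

ΔHf° = 1·ΔHsub + 1·(ΣIE) + 1/2·D(Cl2) + 1·EA + U
-435.4 = 1·(+80.9) + 1·(+403.0) + 1/2·(+242.6) + 1·(-349.0) + U
U = -435.4 − (+256.2) = -691.6 kJ/mol

U = -691.6 kJ/mol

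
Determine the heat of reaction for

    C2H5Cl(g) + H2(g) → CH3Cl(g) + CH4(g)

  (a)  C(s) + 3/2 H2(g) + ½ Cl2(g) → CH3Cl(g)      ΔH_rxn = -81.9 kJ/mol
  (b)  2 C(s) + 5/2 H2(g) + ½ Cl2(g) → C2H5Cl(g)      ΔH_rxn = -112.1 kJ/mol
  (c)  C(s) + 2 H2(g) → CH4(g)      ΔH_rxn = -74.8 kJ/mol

(a) as written: -81.9 kJ/mol
(b) reversed: +112.1 kJ/mol
(c) as written: -74.8 kJ/mol
ΔH_rxn = (-81.9) + (+112.1) + (-74.8) = -44.6 kJ/mol

ΔH_rxn = -44.6 kJ/mol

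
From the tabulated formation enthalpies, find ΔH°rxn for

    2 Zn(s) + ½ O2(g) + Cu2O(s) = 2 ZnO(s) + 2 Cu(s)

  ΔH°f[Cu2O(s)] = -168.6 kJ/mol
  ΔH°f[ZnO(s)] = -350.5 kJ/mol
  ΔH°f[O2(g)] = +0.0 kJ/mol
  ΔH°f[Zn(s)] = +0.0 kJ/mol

ΔH°rxn = Σ nΔHf°(products) − Σ nΔHf°(reactants).
Products: 2·(-350.5) + 2·(+0.0) = -701.0
Reactants: 2·(+0.0) + 1/2·(+0.0) + 1·(-168.6) = -168.6
ΔH°rxn = (-701.0) − (-168.6) = -532.4 kJ/mol

ΔH°rxn = -532.4 kJ/mol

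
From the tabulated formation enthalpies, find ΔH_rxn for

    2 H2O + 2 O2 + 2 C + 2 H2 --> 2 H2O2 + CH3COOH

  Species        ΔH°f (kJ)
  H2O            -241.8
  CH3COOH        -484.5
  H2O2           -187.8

Products: 2·(-187.8) + 1·(-484.5) = -860.1
Reactants: 2·(-241.8) + 2·(+0.0) + 2·(+0.0) + 2·(+0.0) = -483.6
ΔH_rxn = (-860.1) − (-483.6) = -376.5 kJ

ΔH_rxn = -376.5 kJ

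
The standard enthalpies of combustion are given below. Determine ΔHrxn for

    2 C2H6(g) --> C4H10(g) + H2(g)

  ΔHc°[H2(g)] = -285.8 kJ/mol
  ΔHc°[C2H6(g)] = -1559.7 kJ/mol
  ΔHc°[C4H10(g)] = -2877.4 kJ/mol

Using ΔH = Σ nΔHc°(reactants) − Σ nΔHc°(products):
= [2·(-1559.7)] − [1·(-2877.4) + 1·(-285.8)]
= 43.8 kJ/mol

ΔHrxn = 43.8 kJ/mol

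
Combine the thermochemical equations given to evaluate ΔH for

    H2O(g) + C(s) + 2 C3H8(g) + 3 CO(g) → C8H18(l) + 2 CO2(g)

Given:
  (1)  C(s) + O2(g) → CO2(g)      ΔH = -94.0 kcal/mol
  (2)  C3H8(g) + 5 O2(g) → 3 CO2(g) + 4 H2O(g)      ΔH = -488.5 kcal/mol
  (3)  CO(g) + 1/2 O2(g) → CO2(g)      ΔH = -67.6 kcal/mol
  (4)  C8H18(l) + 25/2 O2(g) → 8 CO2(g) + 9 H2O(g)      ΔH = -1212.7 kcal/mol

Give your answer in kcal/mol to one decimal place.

ΔH = -61.1 kcal/mol

(1) as written: -94.0 kcal/mol
(2) × 2: (2)·(-488.5) = -977.0 kcal/mol
(3) × 3: (3)·(-67.6) = -202.8 kcal/mol
(4) reversed: +1212.7 kcal/mol
Combining the equations, ΔH = (-94.0) + (-977.0) + (-202.8) + (+1212.7) = -61.1 kcal/mol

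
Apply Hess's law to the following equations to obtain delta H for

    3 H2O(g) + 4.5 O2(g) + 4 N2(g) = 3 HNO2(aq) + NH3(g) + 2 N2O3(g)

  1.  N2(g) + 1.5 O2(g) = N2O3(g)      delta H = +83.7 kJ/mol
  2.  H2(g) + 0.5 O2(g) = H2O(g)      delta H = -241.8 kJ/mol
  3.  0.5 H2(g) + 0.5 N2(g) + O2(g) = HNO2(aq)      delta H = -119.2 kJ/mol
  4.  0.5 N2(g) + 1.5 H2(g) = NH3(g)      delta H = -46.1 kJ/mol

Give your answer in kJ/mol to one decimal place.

eq. 1 × 2 (scale by 2 for the 2 N2O3(g)): (2)·(+83.7) = +167.4 kJ/mol
eq. 2 reversed and × 3 (reverse to put H2O(g) on the reactant side; scale by 3 for the 3 H2O(g)): (-3)·(-241.8) = +725.4 kJ/mol
eq. 3 × 3 (×3 to match 3 HNO2(aq) in the target): (3)·(-119.2) = -357.6 kJ/mol
eq. 4 as written (NH3(g) already on the product side): -46.1 kJ/mol
Summing the manipulated equations, delta H = (2)·(+83.7) + (-3)·(-241.8) + (3)·(-119.2) + (1)·(-46.1) = 489.1 kJ/mol

delta H = 489.1 kJ/mol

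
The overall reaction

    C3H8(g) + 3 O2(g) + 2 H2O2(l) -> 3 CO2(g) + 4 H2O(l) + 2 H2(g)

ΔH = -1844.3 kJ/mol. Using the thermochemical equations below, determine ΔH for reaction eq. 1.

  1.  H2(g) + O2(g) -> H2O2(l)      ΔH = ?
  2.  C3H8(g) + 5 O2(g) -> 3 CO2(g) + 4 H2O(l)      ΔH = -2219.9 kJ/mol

eq. 1 reversed and × 2 (reverse to put H2O2(l) on the reactant side; ×2 to match 2 H2O2(l) in the target): contributes −2·x
eq. 2 as written (C3H8(g) already on the reactant side): -2219.9 kJ/mol
-1844.3 = (-2219.9) − 2·x
x = (-1844.3 − (-2219.9)) / (-2) = -187.8 kJ/mol

ΔH = -187.8 kJ/mol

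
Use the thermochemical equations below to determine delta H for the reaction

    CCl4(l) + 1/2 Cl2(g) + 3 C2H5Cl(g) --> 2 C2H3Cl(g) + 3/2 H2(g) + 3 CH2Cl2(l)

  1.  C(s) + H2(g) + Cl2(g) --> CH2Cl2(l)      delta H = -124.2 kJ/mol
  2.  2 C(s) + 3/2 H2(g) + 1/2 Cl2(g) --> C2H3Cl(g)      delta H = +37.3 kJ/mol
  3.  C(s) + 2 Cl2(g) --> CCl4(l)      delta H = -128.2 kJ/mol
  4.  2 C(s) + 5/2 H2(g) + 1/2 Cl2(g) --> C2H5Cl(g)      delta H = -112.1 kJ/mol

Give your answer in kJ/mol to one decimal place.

delta H = 166.5 kJ/mol

eq. 1 × 3 (×3 to match 3 CH2Cl2(l) in the target): (3)·(-124.2) = -372.6 kJ/mol
eq. 2 × 2 (×2 to match 2 C2H3Cl(g) in the target): (2)·(+37.3) = +74.6 kJ/mol
eq. 3 reversed (reverse to put CCl4(l) on the reactant side): +128.2 kJ/mol
eq. 4 reversed and × 3 (reverse to put C2H5Cl(g) on the reactant side; scale by 3 for the 3 C2H5Cl(g)): (-3)·(-112.1) = +336.3 kJ/mol
Summing the manipulated equations, delta H = (3)·(-124.2) + (2)·(+37.3) + (-1)·(-128.2) + (-3)·(-112.1) = 166.5 kJ/mol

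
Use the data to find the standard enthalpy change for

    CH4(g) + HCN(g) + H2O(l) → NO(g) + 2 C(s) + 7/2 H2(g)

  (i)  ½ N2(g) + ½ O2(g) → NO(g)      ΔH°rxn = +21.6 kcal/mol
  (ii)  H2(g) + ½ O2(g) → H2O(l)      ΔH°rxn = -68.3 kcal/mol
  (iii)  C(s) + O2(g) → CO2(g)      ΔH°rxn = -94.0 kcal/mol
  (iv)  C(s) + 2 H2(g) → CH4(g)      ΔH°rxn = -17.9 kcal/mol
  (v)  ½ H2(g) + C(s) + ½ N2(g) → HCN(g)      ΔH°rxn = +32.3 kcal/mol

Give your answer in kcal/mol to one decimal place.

(i) as written: +21.6 kcal/mol
(ii) reversed: +68.3 kcal/mol
(iii): not needed.
(iv) reversed: +17.9 kcal/mol
(v) reversed: -32.3 kcal/mol
By Hess's law, ΔH°rxn = (+21.6) + (+68.3) + (+17.9) + (-32.3) = 75.5 kcal/mol

ΔH°rxn = 75.5 kcal/mol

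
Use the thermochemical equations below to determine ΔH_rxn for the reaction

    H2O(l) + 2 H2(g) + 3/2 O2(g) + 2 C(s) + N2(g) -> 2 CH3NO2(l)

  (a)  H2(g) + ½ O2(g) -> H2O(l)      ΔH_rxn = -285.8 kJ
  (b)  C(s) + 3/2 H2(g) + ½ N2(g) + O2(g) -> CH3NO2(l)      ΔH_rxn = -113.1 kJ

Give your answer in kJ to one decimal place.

ΔH_rxn = 59.6 kJ

(a) reversed (H2O(l) must end up as a reactant): +285.8 kJ
(b) × 2 (×2 to match 2 CH3NO2(l) in the target): (2)·(-113.1) = -226.2 kJ
By Hess's law, ΔH_rxn = (+285.8) + (-226.2) = 59.6 kJ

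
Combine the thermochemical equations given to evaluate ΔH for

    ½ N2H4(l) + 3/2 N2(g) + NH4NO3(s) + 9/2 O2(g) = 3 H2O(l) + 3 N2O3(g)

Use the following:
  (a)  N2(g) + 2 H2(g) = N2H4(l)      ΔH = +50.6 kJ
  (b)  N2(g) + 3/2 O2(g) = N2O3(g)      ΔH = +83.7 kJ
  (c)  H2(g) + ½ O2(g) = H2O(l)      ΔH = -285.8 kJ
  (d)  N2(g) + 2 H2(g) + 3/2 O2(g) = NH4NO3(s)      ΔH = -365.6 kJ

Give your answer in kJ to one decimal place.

(a) reversed and × 1/2 (N2H4(l) must end up as a reactant; scale by 1/2 for the 1/2 N2H4(l)): (-1/2)·(+50.6) = -25.3 kJ
(b) × 3 (scale by 3 for the 3 N2O3(g)): (3)·(+83.7) = +251.1 kJ
(c) × 3 (scale by 3 for the 3 H2O(l)): (3)·(-285.8) = -857.4 kJ
(d) reversed (reverse to put NH4NO3(s) on the reactant side): +365.6 kJ
ΔH = (-25.3) + (+251.1) + (-857.4) + (+365.6) = -266.0 kJ

ΔH = -266.0 kJ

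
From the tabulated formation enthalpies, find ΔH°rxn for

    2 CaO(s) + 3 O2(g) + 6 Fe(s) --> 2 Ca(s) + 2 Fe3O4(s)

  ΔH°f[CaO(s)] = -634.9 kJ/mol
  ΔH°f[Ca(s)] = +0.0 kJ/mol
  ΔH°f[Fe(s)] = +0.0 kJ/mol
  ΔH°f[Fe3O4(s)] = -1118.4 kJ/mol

ΔH°rxn = -967.0 kJ/mol

Products: 2·(+0.0) + 2·(-1118.4) = -2236.8
Reactants: 2·(-634.9) + 3·(+0.0) + 6·(+0.0) = -1269.8
ΔH°rxn = (-2236.8) − (-1269.8) = -967.0 kJ/mol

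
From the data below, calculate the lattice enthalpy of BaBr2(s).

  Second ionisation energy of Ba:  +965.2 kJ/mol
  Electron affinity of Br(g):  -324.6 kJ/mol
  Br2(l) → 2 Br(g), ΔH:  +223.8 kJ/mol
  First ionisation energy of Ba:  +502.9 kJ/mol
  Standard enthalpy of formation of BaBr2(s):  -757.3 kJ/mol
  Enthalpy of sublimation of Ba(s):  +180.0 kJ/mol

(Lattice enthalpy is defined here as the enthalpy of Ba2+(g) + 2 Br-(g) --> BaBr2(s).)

ΔHf° = 1·ΔHsub + 1·(ΣIE) + 1·D(Br2) + 2·EA + U
-757.3 = 1·(+180.0) + 1·(+1468.1) + 1·(+223.8) + 2·(-324.6) + U
U = -757.3 − (+1222.7) = -1980.0 kJ/mol

U = -1980.0 kJ/mol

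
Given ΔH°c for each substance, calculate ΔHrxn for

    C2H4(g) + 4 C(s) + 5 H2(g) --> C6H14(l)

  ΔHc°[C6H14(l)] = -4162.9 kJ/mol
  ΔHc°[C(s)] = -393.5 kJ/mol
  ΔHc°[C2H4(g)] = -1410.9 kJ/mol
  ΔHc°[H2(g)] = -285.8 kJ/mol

With combustion enthalpies, reactants minus products:
= [1·(-1410.9) + 4·(-393.5) + 5·(-285.8)] − [1·(-4162.9)]
= -251.0 kJ/mol

ΔHrxn = -251.0 kJ/mol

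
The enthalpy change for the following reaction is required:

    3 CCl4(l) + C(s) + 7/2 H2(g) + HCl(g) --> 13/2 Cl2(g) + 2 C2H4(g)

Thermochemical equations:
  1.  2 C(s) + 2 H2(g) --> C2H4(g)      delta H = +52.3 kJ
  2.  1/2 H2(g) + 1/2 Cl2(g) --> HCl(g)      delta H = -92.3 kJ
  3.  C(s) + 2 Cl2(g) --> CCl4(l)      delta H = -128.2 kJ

delta H = 581.5 kJ

eq. 1 × 2 (×2 to match 2 C2H4(g) in the target): (2)·(+52.3) = +104.6 kJ
eq. 2 reversed (HCl(g) must end up as a reactant): +92.3 kJ
eq. 3 reversed and × 3 (CCl4(l) must end up as a reactant; scale by 3 for the 3 CCl4(l)): (-3)·(-128.2) = +384.6 kJ
By Hess's law, delta H = (2)·(+52.3) + (-1)·(-92.3) + (-3)·(-128.2) = 581.5 kJ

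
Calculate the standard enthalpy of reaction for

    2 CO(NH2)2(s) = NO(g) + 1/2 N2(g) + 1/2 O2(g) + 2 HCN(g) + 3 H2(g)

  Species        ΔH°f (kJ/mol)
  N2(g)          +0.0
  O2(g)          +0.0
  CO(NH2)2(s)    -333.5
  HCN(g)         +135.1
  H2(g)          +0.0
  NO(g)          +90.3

Products: 1·(+90.3) + 1/2·(+0.0) + 1/2·(+0.0) + 2·(+135.1) + 3·(+0.0) = +360.5
Reactants: 2·(-333.5) = -667.0
ΔH° = (+360.5) − (-667.0) = 1027.5 kJ/mol

ΔH° = 1027.5 kJ/mol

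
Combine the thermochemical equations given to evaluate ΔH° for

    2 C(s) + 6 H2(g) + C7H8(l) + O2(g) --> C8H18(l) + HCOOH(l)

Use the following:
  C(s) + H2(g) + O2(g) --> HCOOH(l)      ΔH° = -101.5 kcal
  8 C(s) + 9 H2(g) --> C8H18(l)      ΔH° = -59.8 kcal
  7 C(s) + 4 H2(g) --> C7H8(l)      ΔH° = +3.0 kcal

ΔH° = -164.3 kcal

equation 1 as written (HCOOH(l) already on the product side): -101.5 kcal
equation 2 as written (C8H18(l) already on the product side): -59.8 kcal
equation 3 reversed (C7H8(l) must end up as a reactant): -3.0 kcal
ΔH° = (1)·(-101.5) + (1)·(-59.8) + (-1)·(+3.0) = -164.3 kcal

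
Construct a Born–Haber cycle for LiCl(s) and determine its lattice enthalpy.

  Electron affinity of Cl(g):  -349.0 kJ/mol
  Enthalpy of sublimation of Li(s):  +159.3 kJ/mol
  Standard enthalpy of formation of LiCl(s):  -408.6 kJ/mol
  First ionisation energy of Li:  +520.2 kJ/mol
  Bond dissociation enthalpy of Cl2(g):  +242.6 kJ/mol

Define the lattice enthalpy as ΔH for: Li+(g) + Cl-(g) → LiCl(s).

ΔHf° = 1·ΔHsub + 1·(ΣIE) + 1/2·D(Cl2) + 1·EA + U
-408.6 = 1·(+159.3) + 1·(+520.2) + 1/2·(+242.6) + 1·(-349.0) + U
U = -408.6 − (+451.8) = -860.4 kJ/mol

U = -860.4 kJ/mol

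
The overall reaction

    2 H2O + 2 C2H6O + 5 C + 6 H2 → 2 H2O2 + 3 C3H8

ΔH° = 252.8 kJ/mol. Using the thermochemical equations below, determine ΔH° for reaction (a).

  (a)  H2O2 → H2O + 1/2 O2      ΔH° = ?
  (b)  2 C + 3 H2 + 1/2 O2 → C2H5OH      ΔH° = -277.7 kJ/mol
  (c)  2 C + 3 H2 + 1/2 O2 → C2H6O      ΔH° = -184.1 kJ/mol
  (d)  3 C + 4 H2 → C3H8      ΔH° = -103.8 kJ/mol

ΔH° = -98.0 kJ/mol

(a) reversed and × 2: contributes −2·x
(b): not needed.
(c) reversed and × 2: (-2)·(-184.1) = +368.2 kJ/mol
(d) × 3: (3)·(-103.8) = -311.4 kJ/mol
+252.8 = (+368.2) + (-311.4) − 2·x
x = (+252.8 − (+56.8)) / (-2) = -98.0 kJ/mol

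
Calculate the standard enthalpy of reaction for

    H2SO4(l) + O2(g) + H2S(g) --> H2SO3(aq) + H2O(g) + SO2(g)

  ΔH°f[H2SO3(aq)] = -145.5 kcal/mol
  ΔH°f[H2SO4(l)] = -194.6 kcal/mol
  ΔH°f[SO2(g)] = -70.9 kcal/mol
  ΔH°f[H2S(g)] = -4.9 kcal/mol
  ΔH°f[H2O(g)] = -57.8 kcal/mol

ΔHrxn = -74.7 kcal/mol

Products: 1·(-145.5) + 1·(-57.8) + 1·(-70.9) = -274.2
Reactants: 1·(-194.6) + 1·(+0.0) + 1·(-4.9) = -199.5
ΔHrxn = (-274.2) − (-199.5) = -74.7 kcal/mol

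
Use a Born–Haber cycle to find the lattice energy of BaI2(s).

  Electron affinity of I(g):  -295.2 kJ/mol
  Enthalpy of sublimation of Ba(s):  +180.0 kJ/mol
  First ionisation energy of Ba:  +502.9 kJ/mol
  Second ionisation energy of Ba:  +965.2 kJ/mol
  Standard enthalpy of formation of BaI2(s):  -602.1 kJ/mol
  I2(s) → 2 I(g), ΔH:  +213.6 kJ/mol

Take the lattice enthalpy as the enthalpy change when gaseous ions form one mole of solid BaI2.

ΔHf° = 1·ΔHsub + 1·(ΣIE) + 1·D(I2) + 2·EA + U
-602.1 = 1·(+180.0) + 1·(+1468.1) + 1·(+213.6) + 2·(-295.2) + U
U = -602.1 − (+1271.3) = -1873.4 kJ/mol

U = -1873.4 kJ/mol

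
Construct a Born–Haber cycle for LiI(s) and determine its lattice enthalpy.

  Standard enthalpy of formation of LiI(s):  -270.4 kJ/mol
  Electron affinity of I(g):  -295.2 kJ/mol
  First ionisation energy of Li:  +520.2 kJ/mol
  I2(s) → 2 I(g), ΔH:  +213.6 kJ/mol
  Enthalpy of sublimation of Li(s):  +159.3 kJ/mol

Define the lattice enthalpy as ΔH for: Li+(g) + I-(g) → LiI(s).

ΔHf° = 1·ΔHsub + 1·(ΣIE) + 1/2·D(I2) + 1·EA + U
-270.4 = 1·(+159.3) + 1·(+520.2) + 1/2·(+213.6) + 1·(-295.2) + U
U = -270.4 − (+491.1) = -761.5 kJ/mol

U = -761.5 kJ/mol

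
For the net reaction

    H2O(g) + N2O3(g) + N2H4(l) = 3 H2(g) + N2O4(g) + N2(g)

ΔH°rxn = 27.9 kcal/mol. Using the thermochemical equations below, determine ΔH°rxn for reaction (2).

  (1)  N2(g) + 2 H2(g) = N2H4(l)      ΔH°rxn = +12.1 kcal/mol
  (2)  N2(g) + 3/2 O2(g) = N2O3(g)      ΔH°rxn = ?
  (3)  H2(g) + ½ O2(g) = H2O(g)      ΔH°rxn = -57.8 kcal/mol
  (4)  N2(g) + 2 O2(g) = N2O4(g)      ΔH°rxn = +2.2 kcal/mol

ΔH°rxn = 20.0 kcal/mol

(1) reversed (N2H4(l) must end up as a reactant): -12.1 kcal/mol
(2) reversed (reverse to put N2O3(g) on the reactant side): contributes −x
(3) reversed (H2O(g) must end up as a reactant): +57.8 kcal/mol
(4) as written (N2O4(g) already on the product side): +2.2 kcal/mol
+27.9 = (-12.1) + (+57.8) + (+2.2) − x
x = (+27.9 − (+47.9)) / (-1) = 20.0 kcal/mol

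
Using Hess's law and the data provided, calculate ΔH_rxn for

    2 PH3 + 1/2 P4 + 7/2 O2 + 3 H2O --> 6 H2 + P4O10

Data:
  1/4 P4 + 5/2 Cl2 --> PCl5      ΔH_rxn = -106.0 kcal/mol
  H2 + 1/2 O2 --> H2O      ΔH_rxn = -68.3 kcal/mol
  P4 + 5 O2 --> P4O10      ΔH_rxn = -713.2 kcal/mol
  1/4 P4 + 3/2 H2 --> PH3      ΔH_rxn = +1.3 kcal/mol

ΔH_rxn = -510.9 kcal/mol

equation 1: not needed (PCl5 appears nowhere else).
equation 2 reversed and × 3 (reverse to put H2O on the reactant side; scale by 3 for the 3 H2O): (-3)·(-68.3) = +204.9 kcal/mol
equation 3 as written (P4O10 already on the product side): -713.2 kcal/mol
equation 4 reversed and × 2 (PH3 must end up as a reactant; scale by 2 for the 2 PH3): (-2)·(+1.3) = -2.6 kcal/mol
Summing the manipulated equations, ΔH_rxn = (-3)·(-68.3) + (1)·(-713.2) + (-2)·(+1.3) = -510.9 kcal/mol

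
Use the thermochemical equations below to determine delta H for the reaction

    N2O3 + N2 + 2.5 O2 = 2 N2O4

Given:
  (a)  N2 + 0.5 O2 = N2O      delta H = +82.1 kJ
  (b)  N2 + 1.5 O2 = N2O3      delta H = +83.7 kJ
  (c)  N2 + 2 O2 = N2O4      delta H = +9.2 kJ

delta H = -65.3 kJ

(a): not needed (N2O appears nowhere else).
(b) reversed (N2O3 must end up as a reactant): -83.7 kJ
(c) × 2 (scale by 2 for the 2 N2O4): (2)·(+9.2) = +18.4 kJ
Combining the equations, delta H = (-83.7) + (+18.4) = -65.3 kJ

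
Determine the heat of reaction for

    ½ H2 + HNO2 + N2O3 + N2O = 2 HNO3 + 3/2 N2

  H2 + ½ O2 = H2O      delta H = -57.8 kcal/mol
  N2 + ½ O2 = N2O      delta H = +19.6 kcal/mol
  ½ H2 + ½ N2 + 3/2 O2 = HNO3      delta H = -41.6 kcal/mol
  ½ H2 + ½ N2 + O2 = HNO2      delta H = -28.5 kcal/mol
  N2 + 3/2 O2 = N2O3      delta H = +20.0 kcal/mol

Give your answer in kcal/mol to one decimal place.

delta H = -94.3 kcal/mol

equation 1: not needed.
equation 2 reversed: -19.6 kcal/mol
equation 3 × 2: (2)·(-41.6) = -83.2 kcal/mol
equation 4 reversed: +28.5 kcal/mol
equation 5 reversed: -20.0 kcal/mol
delta H = (-1)·(+19.6) + (2)·(-41.6) + (-1)·(-28.5) + (-1)·(+20.0) = -94.3 kcal/mol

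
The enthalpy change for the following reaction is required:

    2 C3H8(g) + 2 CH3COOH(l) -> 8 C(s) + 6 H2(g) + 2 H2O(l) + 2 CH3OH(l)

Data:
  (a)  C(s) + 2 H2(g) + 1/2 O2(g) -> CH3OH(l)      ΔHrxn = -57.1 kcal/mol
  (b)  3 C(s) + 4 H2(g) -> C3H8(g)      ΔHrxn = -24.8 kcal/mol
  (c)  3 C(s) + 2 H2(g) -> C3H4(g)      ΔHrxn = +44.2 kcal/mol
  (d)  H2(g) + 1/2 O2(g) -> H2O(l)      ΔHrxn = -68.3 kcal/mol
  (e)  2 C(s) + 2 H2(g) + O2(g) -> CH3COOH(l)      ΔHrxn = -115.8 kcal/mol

ΔHrxn = 30.4 kcal/mol

(a) × 2 (×2 to match 2 CH3OH(l) in the target): (2)·(-57.1) = -114.2 kcal/mol
(b) reversed and × 2 (reverse to put C3H8(g) on the reactant side; scale by 2 for the 2 C3H8(g)): (-2)·(-24.8) = +49.6 kcal/mol
(c): not needed (C3H4(g) appears nowhere else).
(d) × 2 (scale by 2 for the 2 H2O(l)): (2)·(-68.3) = -136.6 kcal/mol
(e) reversed and × 2 (CH3COOH(l) must end up as a reactant; scale by 2 for the 2 CH3COOH(l)): (-2)·(-115.8) = +231.6 kcal/mol
ΔHrxn = (2)·(-57.1) + (-2)·(-24.8) + (2)·(-68.3) + (-2)·(-115.8) = 30.4 kcal/mol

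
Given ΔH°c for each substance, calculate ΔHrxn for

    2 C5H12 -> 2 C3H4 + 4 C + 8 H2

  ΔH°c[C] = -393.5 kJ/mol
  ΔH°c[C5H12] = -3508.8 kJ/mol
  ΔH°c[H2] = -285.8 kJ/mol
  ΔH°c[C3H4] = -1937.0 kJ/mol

ΔHrxn = 716.8 kJ/mol

With combustion enthalpies, reactants minus products:
= [2·(-3508.8)] − [2·(-1937.0) + 4·(-393.5) + 8·(-285.8)]
= 716.8 kJ/mol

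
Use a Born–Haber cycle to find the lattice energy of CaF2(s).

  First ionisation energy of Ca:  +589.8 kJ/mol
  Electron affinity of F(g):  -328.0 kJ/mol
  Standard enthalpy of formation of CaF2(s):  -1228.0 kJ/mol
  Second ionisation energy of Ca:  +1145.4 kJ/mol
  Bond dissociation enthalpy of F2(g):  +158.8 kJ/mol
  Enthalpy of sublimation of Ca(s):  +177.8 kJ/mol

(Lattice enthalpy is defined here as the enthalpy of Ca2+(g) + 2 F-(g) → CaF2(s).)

ΔHf° = 1·ΔHsub + 1·(ΣIE) + 1·D(F2) + 2·EA + U
-1228.0 = 1·(+177.8) + 1·(+1735.2) + 1·(+158.8) + 2·(-328.0) + U
U = -1228.0 − (+1415.8) = -2643.8 kJ/mol

U = -2643.8 kJ/mol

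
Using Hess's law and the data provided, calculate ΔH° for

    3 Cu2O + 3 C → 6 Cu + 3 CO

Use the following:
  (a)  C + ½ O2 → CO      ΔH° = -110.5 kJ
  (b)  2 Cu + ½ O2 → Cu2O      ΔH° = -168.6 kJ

(a) × 3: (3)·(-110.5) = -331.5 kJ
(b) reversed and × 3: (-3)·(-168.6) = +505.8 kJ
Summing the manipulated equations, ΔH° = (-331.5) + (+505.8) = 174.3 kJ

ΔH° = 174.3 kJ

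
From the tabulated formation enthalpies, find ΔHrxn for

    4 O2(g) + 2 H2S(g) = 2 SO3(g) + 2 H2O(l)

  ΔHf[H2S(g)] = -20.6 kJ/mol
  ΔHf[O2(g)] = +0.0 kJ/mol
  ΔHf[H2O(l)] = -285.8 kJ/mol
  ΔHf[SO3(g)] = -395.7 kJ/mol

ΔHrxn = -1321.8 kJ/mol

ΔH°rxn = Σ nΔHf°(products) − Σ nΔHf°(reactants).
Products: 2·(-395.7) + 2·(-285.8) = -1363.0
Reactants: 4·(+0.0) + 2·(-20.6) = -41.2
ΔHrxn = (-1363.0) − (-41.2) = -1321.8 kJ/mol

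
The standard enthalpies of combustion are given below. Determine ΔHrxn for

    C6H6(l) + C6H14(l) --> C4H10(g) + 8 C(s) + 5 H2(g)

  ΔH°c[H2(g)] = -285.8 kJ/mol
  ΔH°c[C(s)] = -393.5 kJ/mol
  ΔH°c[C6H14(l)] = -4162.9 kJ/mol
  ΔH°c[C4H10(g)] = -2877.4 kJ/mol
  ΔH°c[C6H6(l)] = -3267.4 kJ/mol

ΔHrxn = 24.1 kJ/mol

With combustion enthalpies, reactants minus products:
= [1·(-3267.4) + 1·(-4162.9)] − [1·(-2877.4) + 8·(-393.5) + 5·(-285.8)]
= 24.1 kJ/mol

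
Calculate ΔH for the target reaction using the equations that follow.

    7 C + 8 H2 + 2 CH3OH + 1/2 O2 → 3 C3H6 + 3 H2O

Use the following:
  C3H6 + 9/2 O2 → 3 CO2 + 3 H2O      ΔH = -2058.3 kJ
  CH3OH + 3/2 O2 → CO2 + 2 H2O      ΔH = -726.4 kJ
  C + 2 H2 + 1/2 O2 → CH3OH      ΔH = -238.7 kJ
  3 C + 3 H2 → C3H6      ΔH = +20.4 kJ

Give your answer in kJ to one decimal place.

ΔH = -318.8 kJ

equation 1 reversed: +2058.3 kJ
equation 2 × 3: (3)·(-726.4) = -2179.2 kJ
equation 3 as written: -238.7 kJ
equation 4 × 2: (2)·(+20.4) = +40.8 kJ
By Hess's law, ΔH = (+2058.3) + (-2179.2) + (-238.7) + (+40.8) = -318.8 kJ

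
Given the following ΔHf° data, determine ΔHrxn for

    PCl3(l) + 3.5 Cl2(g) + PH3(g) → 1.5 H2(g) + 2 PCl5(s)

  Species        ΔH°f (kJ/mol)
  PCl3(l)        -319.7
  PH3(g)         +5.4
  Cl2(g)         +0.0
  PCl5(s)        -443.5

Products: 3/2·(+0.0) + 2·(-443.5) = -887.0
Reactants: 1·(-319.7) + 7/2·(+0.0) + 1·(+5.4) = -314.3
ΔHrxn = (-887.0) − (-314.3) = -572.7 kJ/mol

ΔHrxn = -572.7 kJ/mol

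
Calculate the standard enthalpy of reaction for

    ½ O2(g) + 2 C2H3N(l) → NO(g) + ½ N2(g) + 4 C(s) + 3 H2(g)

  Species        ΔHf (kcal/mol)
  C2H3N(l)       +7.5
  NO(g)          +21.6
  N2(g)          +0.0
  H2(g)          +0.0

ΔH_rxn = 6.6 kcal/mol

Products: 1·(+21.6) + 1/2·(+0.0) + 4·(+0.0) + 3·(+0.0) = +21.6
Reactants: 1/2·(+0.0) + 2·(+7.5) = +15.0
ΔH_rxn = (+21.6) − (+15.0) = 6.6 kcal/mol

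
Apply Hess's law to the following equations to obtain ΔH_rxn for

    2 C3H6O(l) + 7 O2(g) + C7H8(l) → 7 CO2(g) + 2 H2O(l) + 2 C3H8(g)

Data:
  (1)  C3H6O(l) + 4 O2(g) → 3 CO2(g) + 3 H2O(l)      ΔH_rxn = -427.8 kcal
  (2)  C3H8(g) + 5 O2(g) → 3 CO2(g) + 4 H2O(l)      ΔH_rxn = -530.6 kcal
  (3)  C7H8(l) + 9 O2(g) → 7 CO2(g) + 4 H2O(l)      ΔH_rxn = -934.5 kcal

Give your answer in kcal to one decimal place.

(1) × 2: (2)·(-427.8) = -855.6 kcal
(2) reversed and × 2: (-2)·(-530.6) = +1061.2 kcal
(3) as written: -934.5 kcal
By Hess's law, ΔH_rxn = (2)·(-427.8) + (-2)·(-530.6) + (1)·(-934.5) = -728.9 kcal

ΔH_rxn = -728.9 kcal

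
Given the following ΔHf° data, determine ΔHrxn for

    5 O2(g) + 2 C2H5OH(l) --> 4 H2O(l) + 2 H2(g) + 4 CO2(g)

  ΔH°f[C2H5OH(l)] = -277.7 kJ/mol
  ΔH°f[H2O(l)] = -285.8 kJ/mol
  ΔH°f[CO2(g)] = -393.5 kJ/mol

Products: 4·(-285.8) + 2·(+0.0) + 4·(-393.5) = -2717.2
Reactants: 5·(+0.0) + 2·(-277.7) = -555.4
ΔHrxn = (-2717.2) − (-555.4) = -2161.8 kJ/mol

ΔHrxn = -2161.8 kJ/mol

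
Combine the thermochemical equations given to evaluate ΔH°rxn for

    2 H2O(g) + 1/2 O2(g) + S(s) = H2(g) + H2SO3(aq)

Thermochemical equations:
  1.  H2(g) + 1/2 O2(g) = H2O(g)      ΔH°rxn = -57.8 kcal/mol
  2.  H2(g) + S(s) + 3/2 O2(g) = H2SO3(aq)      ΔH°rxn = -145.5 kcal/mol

ΔH°rxn = -29.9 kcal/mol

eq. 1 reversed and × 2: (-2)·(-57.8) = +115.6 kcal/mol
eq. 2 as written: -145.5 kcal/mol
By Hess's law, ΔH°rxn = (+115.6) + (-145.5) = -29.9 kcal/mol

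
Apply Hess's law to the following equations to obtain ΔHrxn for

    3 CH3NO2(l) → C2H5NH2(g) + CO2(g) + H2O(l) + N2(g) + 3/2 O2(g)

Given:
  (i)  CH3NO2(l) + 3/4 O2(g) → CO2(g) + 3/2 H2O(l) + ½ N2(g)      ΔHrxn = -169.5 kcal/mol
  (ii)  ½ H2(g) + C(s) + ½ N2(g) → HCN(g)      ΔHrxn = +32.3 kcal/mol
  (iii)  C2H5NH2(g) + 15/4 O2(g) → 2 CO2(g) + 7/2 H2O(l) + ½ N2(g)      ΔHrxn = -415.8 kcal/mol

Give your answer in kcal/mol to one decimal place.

(i) × 3: (3)·(-169.5) = -508.5 kcal/mol
(ii): not needed.
(iii) reversed: +415.8 kcal/mol
Combining the equations, ΔHrxn = (3)·(-169.5) + (-1)·(-415.8) = -92.7 kcal/mol

ΔHrxn = -92.7 kcal/mol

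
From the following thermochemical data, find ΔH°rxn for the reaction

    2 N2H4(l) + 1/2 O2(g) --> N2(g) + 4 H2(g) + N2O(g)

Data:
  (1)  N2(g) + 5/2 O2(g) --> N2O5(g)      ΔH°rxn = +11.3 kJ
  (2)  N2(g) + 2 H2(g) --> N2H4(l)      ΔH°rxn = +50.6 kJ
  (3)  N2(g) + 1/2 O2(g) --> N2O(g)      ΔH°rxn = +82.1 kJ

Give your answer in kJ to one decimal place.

(1): not needed (N2O5(g) appears nowhere else).
(2) reversed and × 2 (N2H4(l) must end up as a reactant; scale by 2 for the 2 N2H4(l)): (-2)·(+50.6) = -101.2 kJ
(3) as written (N2O(g) already on the product side): +82.1 kJ
ΔH°rxn = (-2)·(+50.6) + (1)·(+82.1) = -19.1 kJ

ΔH°rxn = -19.1 kJ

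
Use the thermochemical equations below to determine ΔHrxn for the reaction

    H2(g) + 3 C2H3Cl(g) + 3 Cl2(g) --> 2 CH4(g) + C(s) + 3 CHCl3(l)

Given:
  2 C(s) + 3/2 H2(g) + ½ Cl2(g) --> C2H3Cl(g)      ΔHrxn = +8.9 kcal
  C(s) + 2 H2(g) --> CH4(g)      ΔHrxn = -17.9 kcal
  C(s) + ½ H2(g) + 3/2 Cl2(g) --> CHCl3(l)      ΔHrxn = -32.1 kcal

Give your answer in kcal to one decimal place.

ΔHrxn = -158.8 kcal

equation 1 reversed and × 3: (-3)·(+8.9) = -26.7 kcal
equation 2 × 2: (2)·(-17.9) = -35.8 kcal
equation 3 × 3: (3)·(-32.1) = -96.3 kcal
Summing the manipulated equations, ΔHrxn = (-3)·(+8.9) + (2)·(-17.9) + (3)·(-32.1) = -158.8 kcal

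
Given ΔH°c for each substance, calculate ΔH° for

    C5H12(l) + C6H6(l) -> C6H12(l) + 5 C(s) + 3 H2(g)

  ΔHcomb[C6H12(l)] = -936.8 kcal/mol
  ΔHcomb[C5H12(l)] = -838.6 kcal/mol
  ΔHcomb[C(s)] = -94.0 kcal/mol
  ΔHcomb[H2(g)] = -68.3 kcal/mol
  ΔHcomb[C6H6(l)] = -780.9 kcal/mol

With combustion enthalpies, reactants minus products:
= [1·(-838.6) + 1·(-780.9)] − [1·(-936.8) + 5·(-94.0) + 3·(-68.3)]
= -7.8 kcal/mol

ΔH° = -7.8 kcal/mol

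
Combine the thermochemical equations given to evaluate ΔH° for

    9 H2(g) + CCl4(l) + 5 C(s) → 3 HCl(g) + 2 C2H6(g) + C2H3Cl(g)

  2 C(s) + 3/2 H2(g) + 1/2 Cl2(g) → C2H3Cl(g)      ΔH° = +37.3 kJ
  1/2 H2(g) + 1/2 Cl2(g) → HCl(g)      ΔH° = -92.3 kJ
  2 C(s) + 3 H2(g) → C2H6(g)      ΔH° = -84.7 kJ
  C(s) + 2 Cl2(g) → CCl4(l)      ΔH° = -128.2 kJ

equation 1 as written: +37.3 kJ
equation 2 × 3: (3)·(-92.3) = -276.9 kJ
equation 3 × 2: (2)·(-84.7) = -169.4 kJ
equation 4 reversed: +128.2 kJ
Combining the equations, ΔH° = (+37.3) + (-276.9) + (-169.4) + (+128.2) = -280.8 kJ

ΔH° = -280.8 kJ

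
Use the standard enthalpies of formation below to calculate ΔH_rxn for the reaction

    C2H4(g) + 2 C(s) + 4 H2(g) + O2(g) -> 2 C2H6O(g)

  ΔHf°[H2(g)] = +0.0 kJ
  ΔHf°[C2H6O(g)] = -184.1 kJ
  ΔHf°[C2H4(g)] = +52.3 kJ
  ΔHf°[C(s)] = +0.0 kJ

Products: 2·(-184.1) = -368.2
Reactants: 1·(+52.3) + 2·(+0.0) + 4·(+0.0) + 1·(+0.0) = +52.3
ΔH_rxn = (-368.2) − (+52.3) = -420.5 kJ

ΔH_rxn = -420.5 kJ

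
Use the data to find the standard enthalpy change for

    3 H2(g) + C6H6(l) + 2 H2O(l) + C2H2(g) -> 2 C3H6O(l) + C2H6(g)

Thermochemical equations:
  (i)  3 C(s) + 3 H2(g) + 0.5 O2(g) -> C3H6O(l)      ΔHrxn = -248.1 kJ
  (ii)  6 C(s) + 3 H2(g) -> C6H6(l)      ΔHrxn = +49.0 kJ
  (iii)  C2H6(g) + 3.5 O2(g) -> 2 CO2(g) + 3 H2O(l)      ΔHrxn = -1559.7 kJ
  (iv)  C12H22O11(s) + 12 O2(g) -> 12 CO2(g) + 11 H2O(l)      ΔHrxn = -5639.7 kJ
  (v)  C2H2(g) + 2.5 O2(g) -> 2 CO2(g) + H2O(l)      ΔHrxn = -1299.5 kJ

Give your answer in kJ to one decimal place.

ΔHrxn = -285.0 kJ

(i) × 2 (×2 to match 2 C3H6O(l) in the target): (2)·(-248.1) = -496.2 kJ
(ii) reversed (reverse to put C6H6(l) on the reactant side): -49.0 kJ
(iii) reversed (C2H6(g) must end up as a product): +1559.7 kJ
(iv): not needed (C12H22O11(s) appears nowhere else).
(v) as written (C2H2(g) already on the reactant side): -1299.5 kJ
Summing the manipulated equations, ΔHrxn = (-496.2) + (-49.0) + (+1559.7) + (-1299.5) = -285.0 kJ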